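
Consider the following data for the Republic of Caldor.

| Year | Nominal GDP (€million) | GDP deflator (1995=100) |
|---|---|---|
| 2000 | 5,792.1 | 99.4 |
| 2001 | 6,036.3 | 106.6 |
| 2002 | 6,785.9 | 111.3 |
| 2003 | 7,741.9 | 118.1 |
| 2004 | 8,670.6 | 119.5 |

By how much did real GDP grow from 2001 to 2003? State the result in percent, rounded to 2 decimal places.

Real GDP 2001 = 6036.3/1.066 = 5662.57.
Real GDP 2003 = 7741.9/1.181 = 6555.38.
Change = 6555.38/5662.57 − 1 = 0.1577.

15.77%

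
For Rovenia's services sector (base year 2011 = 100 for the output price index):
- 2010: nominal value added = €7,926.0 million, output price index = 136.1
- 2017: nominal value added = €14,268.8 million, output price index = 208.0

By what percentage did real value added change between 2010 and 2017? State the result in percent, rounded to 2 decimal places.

Deflate each year: 2010 → 7926.0/1.361 = 5823.66; 2017 → 14268.8/2.080 = 6860.00.
So real value added changed by 6860.00/5823.66 − 1 = 0.1780, i.e. 17.80%.

17.80%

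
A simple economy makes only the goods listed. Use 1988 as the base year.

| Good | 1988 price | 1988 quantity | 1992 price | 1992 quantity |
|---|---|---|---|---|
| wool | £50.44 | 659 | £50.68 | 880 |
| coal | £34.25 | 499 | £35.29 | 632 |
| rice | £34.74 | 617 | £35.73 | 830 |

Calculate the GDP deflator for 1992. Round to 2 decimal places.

101.78

Nominal GDP 1992 = 50.68·880 + 35.29·632 + 35.73·830 = 96557.58.
Real GDP 1992 (at 1988 prices) = 50.44·880 + 34.25·632 + 34.74·830 = 94867.40.
Deflator = Nominal/Real × 100 = 96557.58/94867.40 × 100 = 101.782.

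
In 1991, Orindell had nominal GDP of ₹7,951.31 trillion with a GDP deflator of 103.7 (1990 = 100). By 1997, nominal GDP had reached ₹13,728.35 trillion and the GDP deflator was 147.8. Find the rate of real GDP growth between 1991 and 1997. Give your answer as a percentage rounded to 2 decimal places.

Real GDP 1991 = 7951.31 / 1.037 = 7667.61.
Real GDP 1997 = 13728.35 / 1.478 = 9288.46.
Real growth = 9288.46 / 7667.61 − 1 = 0.2114.

21.14%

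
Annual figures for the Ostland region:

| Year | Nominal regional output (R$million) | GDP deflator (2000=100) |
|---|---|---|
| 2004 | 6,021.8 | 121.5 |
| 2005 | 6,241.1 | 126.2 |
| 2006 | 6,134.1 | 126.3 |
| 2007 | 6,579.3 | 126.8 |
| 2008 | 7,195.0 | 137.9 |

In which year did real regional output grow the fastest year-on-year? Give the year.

2007

2005: real = 6241.1/1.262 = 4945.40; growth vs 2004 (4956.21) = -0.22%.
2006: real = 6134.1/1.263 = 4856.77; growth vs 2005 (4945.40) = -1.79%.
2007: real = 6579.3/1.268 = 5188.72; growth vs 2006 (4856.77) = 6.83%.
2008: real = 7195.0/1.379 = 5217.55; growth vs 2007 (5188.72) = 0.56%.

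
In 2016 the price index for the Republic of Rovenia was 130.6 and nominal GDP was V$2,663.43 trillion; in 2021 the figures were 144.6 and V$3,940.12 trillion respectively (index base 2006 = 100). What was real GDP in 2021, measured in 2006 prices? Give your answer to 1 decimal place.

Real GDP = Nominal / (price index/100) = 3940.12 / 1.446 = 2724.84.

V$2,724.8 trillion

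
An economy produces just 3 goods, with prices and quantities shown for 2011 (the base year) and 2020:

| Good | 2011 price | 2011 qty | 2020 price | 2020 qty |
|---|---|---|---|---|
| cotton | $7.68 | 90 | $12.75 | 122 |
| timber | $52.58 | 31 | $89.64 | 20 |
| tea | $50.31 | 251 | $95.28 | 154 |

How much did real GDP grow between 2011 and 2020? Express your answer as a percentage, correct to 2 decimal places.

-34.87%

Real GDP 2011 = Nominal GDP 2011 = 7.68·90 + 52.58·31 + 50.31·251 = 14948.99.
Real GDP 2020 (at 2011 prices) = 7.68·122 + 52.58·20 + 50.31·154 = 9736.30.
Real growth = 9736.30/14948.99 − 1 = -0.3487.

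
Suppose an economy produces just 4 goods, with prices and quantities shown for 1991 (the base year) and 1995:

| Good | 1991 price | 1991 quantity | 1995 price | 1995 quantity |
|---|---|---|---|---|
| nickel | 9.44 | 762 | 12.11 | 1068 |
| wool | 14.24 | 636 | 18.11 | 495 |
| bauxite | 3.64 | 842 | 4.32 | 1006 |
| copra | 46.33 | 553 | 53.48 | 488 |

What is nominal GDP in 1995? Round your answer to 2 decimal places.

52342.09

Nominal GDP 1995 = Σ (p_1995 × q_1995) = 12.11·1068 + 18.11·495 + 4.32·1006 + 53.48·488 = 52342.09.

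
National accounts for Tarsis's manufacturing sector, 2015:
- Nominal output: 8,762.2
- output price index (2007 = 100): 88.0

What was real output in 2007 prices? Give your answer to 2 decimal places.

9,957.05

Real output = Nominal / (output price index/100) = 8762.2 / 0.880 = 9957.05.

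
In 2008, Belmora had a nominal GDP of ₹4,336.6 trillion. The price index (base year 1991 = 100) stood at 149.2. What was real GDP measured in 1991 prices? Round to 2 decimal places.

₹2,906.57 trillion

Real GDP = Nominal / (price index/100) = 4336.6 / 1.492 = 2906.57.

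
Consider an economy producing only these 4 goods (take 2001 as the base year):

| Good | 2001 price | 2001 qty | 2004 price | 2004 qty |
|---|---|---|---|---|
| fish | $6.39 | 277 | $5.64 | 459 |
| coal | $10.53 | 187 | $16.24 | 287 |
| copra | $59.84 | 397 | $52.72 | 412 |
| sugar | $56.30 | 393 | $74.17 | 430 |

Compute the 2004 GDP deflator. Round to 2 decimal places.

Nominal GDP 2004 = 5.64·459 + 16.24·287 + 52.72·412 + 74.17·430 = 60863.38.
Real GDP 2004 (at 2001 prices) = 6.39·459 + 10.53·287 + 59.84·412 + 56.30·430 = 54818.20.
Deflator = Nominal/Real × 100 = 60863.38/54818.20 × 100 = 111.028.

111.03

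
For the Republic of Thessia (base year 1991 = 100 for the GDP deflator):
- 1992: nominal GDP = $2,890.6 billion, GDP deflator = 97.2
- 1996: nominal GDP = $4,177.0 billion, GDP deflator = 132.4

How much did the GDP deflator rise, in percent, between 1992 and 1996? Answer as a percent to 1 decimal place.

Price-level change = 132.4 / 97.2 − 1 = 0.3621.

36.2%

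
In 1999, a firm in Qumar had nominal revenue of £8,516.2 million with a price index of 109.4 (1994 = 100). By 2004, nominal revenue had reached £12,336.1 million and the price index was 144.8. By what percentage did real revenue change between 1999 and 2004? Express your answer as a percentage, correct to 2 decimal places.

Real revenue 1999 = 8516.2 / 1.094 = 7784.46.
Real revenue 2004 = 12336.1 / 1.448 = 8519.41.
Real growth = 8519.41 / 7784.46 − 1 = 0.0944.

9.44%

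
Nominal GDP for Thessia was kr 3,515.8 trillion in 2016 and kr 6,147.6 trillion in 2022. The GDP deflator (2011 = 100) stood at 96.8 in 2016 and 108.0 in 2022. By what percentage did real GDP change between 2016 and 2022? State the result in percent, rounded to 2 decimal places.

56.72%

Real GDP 2016 = 3515.8 / 0.968 = 3632.02.
Real GDP 2022 = 6147.6 / 1.080 = 5692.22.
Real growth = 5692.22 / 3632.02 − 1 = 0.5672.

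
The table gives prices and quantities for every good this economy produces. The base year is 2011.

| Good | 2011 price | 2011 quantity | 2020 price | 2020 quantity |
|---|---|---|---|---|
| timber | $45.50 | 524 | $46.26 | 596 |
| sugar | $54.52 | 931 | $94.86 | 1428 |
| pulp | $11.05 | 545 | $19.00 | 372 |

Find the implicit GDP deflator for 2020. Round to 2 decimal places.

Nominal GDP 2020 = 46.26·596 + 94.86·1428 + 19.00·372 = 170099.04.
Real GDP 2020 (at 2011 prices) = 45.50·596 + 54.52·1428 + 11.05·372 = 109083.16.
Deflator = Nominal/Real × 100 = 170099.04/109083.16 × 100 = 155.935.

155.94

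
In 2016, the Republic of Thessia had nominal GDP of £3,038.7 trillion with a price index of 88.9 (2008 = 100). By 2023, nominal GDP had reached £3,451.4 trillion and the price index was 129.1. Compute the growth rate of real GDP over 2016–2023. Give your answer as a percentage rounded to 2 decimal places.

-21.79%

Real GDP 2016 = 3038.7 / 0.889 = 3418.11.
Real GDP 2023 = 3451.4 / 1.291 = 2673.43.
Real growth = 2673.43 / 3418.11 − 1 = -0.2179.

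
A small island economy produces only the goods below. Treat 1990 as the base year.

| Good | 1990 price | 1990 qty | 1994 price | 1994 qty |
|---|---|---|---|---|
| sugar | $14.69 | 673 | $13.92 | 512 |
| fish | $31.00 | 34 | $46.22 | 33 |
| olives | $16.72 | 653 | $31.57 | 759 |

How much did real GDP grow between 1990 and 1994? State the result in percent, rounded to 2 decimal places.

-2.85%

Real GDP 1990 = Nominal GDP 1990 = 14.69·673 + 31.00·34 + 16.72·653 = 21858.53.
Real GDP 1994 (at 1990 prices) = 14.69·512 + 31.00·33 + 16.72·759 = 21234.76.
Real growth = 21234.76/21858.53 − 1 = -0.0285.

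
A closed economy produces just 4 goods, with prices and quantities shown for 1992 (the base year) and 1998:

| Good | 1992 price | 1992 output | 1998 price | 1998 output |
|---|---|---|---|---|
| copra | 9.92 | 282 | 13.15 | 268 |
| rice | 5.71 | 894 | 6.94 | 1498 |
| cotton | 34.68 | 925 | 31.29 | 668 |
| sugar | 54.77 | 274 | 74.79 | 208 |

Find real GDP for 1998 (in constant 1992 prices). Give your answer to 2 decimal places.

Real GDP 1998 = Σ (p_1992 × q_1998) = 9.92·268 + 5.71·1498 + 34.68·668 + 54.77·208 = 45770.54.

45770.54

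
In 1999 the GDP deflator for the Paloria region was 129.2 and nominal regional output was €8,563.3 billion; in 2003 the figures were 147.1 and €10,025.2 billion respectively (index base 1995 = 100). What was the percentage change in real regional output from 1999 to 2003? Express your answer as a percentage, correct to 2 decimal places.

2.83%

Deflate each year: 1999 → 8563.3/1.292 = 6627.94; 2003 → 10025.2/1.471 = 6815.23.
So real regional output changed by 6815.23/6627.94 − 1 = 0.0283, i.e. 2.83%.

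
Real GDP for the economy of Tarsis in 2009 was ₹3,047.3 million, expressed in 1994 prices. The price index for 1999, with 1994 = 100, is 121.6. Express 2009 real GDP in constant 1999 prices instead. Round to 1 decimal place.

₹3,705.5 million

Real GDP in 1999 prices = Real GDP in 1994 prices × (P_1999/P_1994) = 3047.3 × 1.216 = 3705.52.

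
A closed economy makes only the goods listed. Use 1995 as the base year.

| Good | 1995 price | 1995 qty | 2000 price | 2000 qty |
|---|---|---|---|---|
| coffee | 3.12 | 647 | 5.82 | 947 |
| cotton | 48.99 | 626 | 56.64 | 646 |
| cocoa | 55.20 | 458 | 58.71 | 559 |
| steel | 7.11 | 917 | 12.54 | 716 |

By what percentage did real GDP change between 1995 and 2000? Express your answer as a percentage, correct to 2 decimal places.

9.40%

Real GDP 1995 = Nominal GDP 1995 = 3.12·647 + 48.99·626 + 55.20·458 + 7.11·917 = 64487.85.
Real GDP 2000 (at 1995 prices) = 3.12·947 + 48.99·646 + 55.20·559 + 7.11·716 = 70549.74.
Real growth = 70549.74/64487.85 − 1 = 0.0940.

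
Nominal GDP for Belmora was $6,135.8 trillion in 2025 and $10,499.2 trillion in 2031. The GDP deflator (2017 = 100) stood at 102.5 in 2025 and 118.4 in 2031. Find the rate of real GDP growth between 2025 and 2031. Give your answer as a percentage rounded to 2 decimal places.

Real GDP 2025 = 6135.8 / 1.025 = 5986.15.
Real GDP 2031 = 10499.2 / 1.184 = 8867.57.
Real growth = 8867.57 / 5986.15 − 1 = 0.4813.

48.13%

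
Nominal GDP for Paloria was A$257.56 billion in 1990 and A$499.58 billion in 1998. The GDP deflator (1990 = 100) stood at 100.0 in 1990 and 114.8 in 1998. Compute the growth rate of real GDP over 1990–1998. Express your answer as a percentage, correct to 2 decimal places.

68.96%

Real GDP 1990 = 257.56 / 1.000 = 257.56.
Real GDP 1998 = 499.58 / 1.148 = 435.17.
Real growth = 435.17 / 257.56 − 1 = 0.6896.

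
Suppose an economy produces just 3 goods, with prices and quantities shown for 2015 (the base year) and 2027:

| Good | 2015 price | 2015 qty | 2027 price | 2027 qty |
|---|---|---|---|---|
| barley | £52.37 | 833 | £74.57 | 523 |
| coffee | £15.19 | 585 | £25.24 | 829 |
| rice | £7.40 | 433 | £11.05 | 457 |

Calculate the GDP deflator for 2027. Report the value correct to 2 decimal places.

149.83

Nominal GDP 2027 = 74.57·523 + 25.24·829 + 11.05·457 = 64973.92.
Real GDP 2027 (at 2015 prices) = 52.37·523 + 15.19·829 + 7.40·457 = 43363.82.
Deflator = Nominal/Real × 100 = 64973.92/43363.82 × 100 = 149.834.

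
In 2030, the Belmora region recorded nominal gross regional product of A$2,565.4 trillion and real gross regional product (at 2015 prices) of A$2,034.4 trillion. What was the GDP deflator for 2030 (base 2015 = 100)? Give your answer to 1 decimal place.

126.1

GDP deflator = (Nominal / Real) × 100 = 2565.4 / 2034.4 × 100 = 126.10.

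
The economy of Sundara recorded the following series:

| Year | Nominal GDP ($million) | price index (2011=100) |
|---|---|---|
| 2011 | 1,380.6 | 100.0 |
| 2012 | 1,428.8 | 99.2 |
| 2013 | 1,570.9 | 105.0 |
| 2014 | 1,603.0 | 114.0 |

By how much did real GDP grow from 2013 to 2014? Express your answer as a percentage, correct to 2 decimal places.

Real GDP 2013 = 1570.9/1.050 = 1496.10.
Real GDP 2014 = 1603.0/1.140 = 1406.14.
Change = 1406.14/1496.10 − 1 = -0.0601.

-6.01%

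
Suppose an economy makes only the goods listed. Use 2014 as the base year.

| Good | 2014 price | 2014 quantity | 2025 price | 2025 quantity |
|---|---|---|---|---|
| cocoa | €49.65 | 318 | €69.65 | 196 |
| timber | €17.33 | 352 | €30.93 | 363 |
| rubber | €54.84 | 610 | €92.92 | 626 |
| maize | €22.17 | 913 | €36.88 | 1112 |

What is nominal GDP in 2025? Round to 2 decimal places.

Nominal GDP 2025 = Σ (p_2025 × q_2025) = 69.65·196 + 30.93·363 + 92.92·626 + 36.88·1112 = 124057.47.

€124057.47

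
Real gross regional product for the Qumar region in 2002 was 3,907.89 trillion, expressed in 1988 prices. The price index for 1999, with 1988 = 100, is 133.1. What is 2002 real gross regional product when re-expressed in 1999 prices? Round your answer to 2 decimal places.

5,201.40 trillion

Real gross regional product in 1999 prices = Real gross regional product in 1988 prices × (P_1999/P_1988) = 3907.89 × 1.331 = 5201.40.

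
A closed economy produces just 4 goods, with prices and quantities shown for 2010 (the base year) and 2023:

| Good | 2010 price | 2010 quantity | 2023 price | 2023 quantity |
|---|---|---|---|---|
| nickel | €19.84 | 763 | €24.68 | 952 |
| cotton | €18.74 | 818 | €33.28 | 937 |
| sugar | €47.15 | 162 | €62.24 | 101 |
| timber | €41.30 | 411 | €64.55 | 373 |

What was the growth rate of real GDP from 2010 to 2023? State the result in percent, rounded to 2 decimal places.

Real GDP 2010 = Nominal GDP 2010 = 19.84·763 + 18.74·818 + 47.15·162 + 41.30·411 = 55079.84.
Real GDP 2023 (at 2010 prices) = 19.84·952 + 18.74·937 + 47.15·101 + 41.30·373 = 56614.11.
Real growth = 56614.11/55079.84 − 1 = 0.0279.

2.79%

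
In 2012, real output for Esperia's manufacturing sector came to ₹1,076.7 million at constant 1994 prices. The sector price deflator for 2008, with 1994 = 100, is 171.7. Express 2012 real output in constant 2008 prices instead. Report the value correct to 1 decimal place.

₹1,848.7 million

Real output in 2008 prices = Real output in 1994 prices × (P_2008/P_1994) = 1076.7 × 1.717 = 1848.69.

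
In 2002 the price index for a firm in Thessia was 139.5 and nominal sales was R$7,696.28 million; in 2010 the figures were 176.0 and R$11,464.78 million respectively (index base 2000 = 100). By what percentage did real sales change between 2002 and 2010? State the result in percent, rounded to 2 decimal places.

Deflate each year: 2002 → 7696.28/1.395 = 5517.05; 2010 → 11464.78/1.760 = 6514.08.
So real sales changed by 6514.08/5517.05 − 1 = 0.1807, i.e. 18.07%.

18.07%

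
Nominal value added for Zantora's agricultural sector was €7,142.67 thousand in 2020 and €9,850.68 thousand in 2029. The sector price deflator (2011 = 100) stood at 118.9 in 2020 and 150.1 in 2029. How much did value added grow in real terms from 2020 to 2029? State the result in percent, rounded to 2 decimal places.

Real value added 2020 = 7142.67 / 1.189 = 6007.29.
Real value added 2029 = 9850.68 / 1.501 = 6562.74.
Real growth = 6562.74 / 6007.29 − 1 = 0.0925.

9.25%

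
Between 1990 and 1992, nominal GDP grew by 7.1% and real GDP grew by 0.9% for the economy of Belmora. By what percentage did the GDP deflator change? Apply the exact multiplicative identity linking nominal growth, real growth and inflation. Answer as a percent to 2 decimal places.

6.14%

(1 + g_nom) = (1 + g_real)(1 + π), so π = 1.0710 / 1.0090 − 1 = 0.06145.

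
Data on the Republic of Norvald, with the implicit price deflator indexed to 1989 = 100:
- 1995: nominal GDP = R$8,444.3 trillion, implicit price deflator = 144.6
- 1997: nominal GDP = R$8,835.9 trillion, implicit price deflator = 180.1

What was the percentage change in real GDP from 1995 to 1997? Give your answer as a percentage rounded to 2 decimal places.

Deflate each year: 1995 → 8444.3/1.446 = 5839.76; 1997 → 8835.9/1.801 = 4906.11.
So real GDP changed by 4906.11/5839.76 − 1 = -0.1599, i.e. -15.99%.

-15.99%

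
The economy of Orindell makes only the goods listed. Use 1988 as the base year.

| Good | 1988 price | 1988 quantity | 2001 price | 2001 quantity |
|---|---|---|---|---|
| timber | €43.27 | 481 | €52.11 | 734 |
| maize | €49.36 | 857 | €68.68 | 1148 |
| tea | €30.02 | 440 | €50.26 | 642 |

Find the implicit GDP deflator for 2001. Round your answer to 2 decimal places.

138.68

Nominal GDP 2001 = 52.11·734 + 68.68·1148 + 50.26·642 = 149360.30.
Real GDP 2001 (at 1988 prices) = 43.27·734 + 49.36·1148 + 30.02·642 = 107698.30.
Deflator = Nominal/Real × 100 = 149360.30/107698.30 × 100 = 138.684.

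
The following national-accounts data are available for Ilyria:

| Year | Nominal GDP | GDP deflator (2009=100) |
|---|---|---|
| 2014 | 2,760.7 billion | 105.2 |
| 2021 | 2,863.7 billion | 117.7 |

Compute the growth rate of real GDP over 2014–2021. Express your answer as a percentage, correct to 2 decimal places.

-7.29%

Real GDP 2014 = 2760.7 / 1.052 = 2624.24.
Real GDP 2021 = 2863.7 / 1.177 = 2433.05.
Real growth = 2433.05 / 2624.24 − 1 = -0.0729.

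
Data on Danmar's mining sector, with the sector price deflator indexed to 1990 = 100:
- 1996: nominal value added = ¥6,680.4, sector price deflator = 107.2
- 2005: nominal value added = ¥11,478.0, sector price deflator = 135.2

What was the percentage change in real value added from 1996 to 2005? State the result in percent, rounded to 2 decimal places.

36.23%

Real value added 1996 = 6680.4 / 1.072 = 6231.72.
Real value added 2005 = 11478.0 / 1.352 = 8489.64.
Real growth = 8489.64 / 6231.72 − 1 = 0.3623.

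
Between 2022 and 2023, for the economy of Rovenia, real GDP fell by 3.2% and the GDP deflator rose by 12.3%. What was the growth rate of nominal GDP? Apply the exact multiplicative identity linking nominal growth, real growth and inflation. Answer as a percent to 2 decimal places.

8.71%

(1 + g_nom) = (1 + g_real)(1 + π) = 0.9680 × 1.1230 = 1.08706.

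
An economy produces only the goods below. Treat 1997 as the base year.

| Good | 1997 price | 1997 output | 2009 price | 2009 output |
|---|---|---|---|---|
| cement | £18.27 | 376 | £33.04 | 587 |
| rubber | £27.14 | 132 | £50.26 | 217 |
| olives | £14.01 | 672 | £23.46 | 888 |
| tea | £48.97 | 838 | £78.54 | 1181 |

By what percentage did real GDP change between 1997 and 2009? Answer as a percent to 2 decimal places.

42.67%

Real GDP 1997 = Nominal GDP 1997 = 18.27·376 + 27.14·132 + 14.01·672 + 48.97·838 = 60903.58.
Real GDP 2009 (at 1997 prices) = 18.27·587 + 27.14·217 + 14.01·888 + 48.97·1181 = 86888.32.
Real growth = 86888.32/60903.58 − 1 = 0.4267.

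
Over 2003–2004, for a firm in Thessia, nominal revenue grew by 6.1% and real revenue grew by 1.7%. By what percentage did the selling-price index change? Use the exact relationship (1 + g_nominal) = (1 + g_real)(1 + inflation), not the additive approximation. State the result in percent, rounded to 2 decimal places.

(1 + g_nom) = (1 + g_real)(1 + π), so π = 1.0610 / 1.0170 − 1 = 0.04326.

4.33%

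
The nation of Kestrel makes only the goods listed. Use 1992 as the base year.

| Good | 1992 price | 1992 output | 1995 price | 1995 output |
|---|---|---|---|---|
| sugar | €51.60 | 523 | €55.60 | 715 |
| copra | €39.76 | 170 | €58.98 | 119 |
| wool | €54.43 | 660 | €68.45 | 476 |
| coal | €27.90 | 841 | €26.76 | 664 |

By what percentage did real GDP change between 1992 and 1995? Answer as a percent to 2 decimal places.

Real GDP 1992 = Nominal GDP 1992 = 51.60·523 + 39.76·170 + 54.43·660 + 27.90·841 = 93133.70.
Real GDP 1995 (at 1992 prices) = 51.60·715 + 39.76·119 + 54.43·476 + 27.90·664 = 86059.72.
Real growth = 86059.72/93133.70 − 1 = -0.0760.

-7.60%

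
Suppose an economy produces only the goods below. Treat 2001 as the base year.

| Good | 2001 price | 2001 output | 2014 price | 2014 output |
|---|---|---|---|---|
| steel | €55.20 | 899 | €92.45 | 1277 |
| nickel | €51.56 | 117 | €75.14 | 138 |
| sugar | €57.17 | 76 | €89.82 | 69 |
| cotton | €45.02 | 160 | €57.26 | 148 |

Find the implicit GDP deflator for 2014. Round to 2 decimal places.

Nominal GDP 2014 = 92.45·1277 + 75.14·138 + 89.82·69 + 57.26·148 = 143100.03.
Real GDP 2014 (at 2001 prices) = 55.20·1277 + 51.56·138 + 57.17·69 + 45.02·148 = 88213.37.
Deflator = Nominal/Real × 100 = 143100.03/88213.37 × 100 = 162.220.

162.22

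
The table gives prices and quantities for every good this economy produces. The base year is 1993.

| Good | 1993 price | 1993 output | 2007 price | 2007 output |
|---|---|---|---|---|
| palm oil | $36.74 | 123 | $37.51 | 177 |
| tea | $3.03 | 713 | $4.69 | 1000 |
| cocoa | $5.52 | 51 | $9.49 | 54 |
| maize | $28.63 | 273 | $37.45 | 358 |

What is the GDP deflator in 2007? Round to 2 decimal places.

Nominal GDP 2007 = 37.51·177 + 4.69·1000 + 9.49·54 + 37.45·358 = 25248.83.
Real GDP 2007 (at 1993 prices) = 36.74·177 + 3.03·1000 + 5.52·54 + 28.63·358 = 20080.60.
Deflator = Nominal/Real × 100 = 25248.83/20080.60 × 100 = 125.737.

125.74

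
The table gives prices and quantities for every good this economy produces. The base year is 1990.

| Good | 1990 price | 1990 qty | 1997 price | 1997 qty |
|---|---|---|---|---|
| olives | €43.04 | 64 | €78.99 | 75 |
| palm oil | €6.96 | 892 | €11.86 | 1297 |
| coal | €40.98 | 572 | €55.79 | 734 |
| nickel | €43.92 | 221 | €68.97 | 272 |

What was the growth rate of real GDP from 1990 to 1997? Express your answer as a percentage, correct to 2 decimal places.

28.90%

Real GDP 1990 = Nominal GDP 1990 = 43.04·64 + 6.96·892 + 40.98·572 + 43.92·221 = 42109.76.
Real GDP 1997 (at 1990 prices) = 43.04·75 + 6.96·1297 + 40.98·734 + 43.92·272 = 54280.68.
Real growth = 54280.68/42109.76 − 1 = 0.2890.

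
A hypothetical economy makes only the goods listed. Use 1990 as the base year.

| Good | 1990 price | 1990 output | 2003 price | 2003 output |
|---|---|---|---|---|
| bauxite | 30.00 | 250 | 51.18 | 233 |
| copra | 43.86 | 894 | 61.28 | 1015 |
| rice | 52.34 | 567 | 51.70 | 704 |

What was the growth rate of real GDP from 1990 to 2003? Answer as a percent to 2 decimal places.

15.67%

Real GDP 1990 = Nominal GDP 1990 = 30.00·250 + 43.86·894 + 52.34·567 = 76387.62.
Real GDP 2003 (at 1990 prices) = 30.00·233 + 43.86·1015 + 52.34·704 = 88355.26.
Real growth = 88355.26/76387.62 − 1 = 0.1567.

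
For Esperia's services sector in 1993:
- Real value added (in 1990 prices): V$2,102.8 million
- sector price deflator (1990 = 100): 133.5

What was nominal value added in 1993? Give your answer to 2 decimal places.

V$2,807.24 million

Nominal value added = Real × (sector price deflator/100) = 2102.8 × 1.335 = 2807.24.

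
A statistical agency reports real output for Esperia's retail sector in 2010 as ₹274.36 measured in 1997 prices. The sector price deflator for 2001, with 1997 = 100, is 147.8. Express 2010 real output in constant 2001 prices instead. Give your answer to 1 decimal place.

Real output in 2001 prices = Real output in 1997 prices × (P_2001/P_1997) = 274.36 × 1.478 = 405.50.

₹405.5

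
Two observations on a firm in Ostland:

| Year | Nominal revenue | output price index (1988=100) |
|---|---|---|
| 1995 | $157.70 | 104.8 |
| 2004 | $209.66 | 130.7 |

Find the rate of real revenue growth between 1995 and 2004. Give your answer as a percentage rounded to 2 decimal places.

Real revenue 1995 = 157.70 / 1.048 = 150.48.
Real revenue 2004 = 209.66 / 1.307 = 160.41.
Real growth = 160.41 / 150.48 − 1 = 0.0660.

6.60%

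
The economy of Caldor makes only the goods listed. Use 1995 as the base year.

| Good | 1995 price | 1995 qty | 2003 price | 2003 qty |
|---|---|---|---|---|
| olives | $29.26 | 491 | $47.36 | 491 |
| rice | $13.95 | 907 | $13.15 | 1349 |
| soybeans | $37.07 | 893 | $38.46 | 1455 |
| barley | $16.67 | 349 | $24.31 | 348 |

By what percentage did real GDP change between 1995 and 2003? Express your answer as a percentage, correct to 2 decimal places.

40.92%

Real GDP 1995 = Nominal GDP 1995 = 29.26·491 + 13.95·907 + 37.07·893 + 16.67·349 = 65940.65.
Real GDP 2003 (at 1995 prices) = 29.26·491 + 13.95·1349 + 37.07·1455 + 16.67·348 = 92923.22.
Real growth = 92923.22/65940.65 − 1 = 0.4092.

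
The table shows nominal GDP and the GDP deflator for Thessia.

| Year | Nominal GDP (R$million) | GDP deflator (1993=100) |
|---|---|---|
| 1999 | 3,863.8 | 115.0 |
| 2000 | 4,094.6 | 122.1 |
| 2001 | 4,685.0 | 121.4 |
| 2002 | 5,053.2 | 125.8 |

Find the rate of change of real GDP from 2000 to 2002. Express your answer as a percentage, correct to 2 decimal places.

Real GDP 2000 = 4094.6/1.221 = 3353.48.
Real GDP 2002 = 5053.2/1.258 = 4016.85.
Change = 4016.85/3353.48 − 1 = 0.1978.

19.78%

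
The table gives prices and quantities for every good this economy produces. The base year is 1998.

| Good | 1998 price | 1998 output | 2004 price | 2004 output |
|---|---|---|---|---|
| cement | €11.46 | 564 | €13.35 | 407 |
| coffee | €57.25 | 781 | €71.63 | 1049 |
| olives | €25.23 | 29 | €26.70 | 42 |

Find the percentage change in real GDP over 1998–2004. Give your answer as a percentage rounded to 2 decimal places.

26.72%

Real GDP 1998 = Nominal GDP 1998 = 11.46·564 + 57.25·781 + 25.23·29 = 51907.36.
Real GDP 2004 (at 1998 prices) = 11.46·407 + 57.25·1049 + 25.23·42 = 65779.13.
Real growth = 65779.13/51907.36 − 1 = 0.2672.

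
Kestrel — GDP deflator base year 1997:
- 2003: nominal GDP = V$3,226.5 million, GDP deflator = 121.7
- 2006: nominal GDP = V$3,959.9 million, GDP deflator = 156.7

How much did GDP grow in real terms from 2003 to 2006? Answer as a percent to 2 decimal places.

-4.68%

Deflate each year: 2003 → 3226.5/1.217 = 2651.19; 2006 → 3959.9/1.567 = 2527.06.
So real GDP changed by 2527.06/2651.19 − 1 = -0.0468, i.e. -4.68%.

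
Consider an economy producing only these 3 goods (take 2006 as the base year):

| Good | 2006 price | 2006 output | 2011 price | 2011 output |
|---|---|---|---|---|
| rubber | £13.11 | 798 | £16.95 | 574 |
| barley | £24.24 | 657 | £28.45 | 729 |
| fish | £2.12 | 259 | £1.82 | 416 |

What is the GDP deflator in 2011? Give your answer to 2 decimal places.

119.74

Nominal GDP 2011 = 16.95·574 + 28.45·729 + 1.82·416 = 31226.47.
Real GDP 2011 (at 2006 prices) = 13.11·574 + 24.24·729 + 2.12·416 = 26078.02.
Deflator = Nominal/Real × 100 = 31226.47/26078.02 × 100 = 119.742.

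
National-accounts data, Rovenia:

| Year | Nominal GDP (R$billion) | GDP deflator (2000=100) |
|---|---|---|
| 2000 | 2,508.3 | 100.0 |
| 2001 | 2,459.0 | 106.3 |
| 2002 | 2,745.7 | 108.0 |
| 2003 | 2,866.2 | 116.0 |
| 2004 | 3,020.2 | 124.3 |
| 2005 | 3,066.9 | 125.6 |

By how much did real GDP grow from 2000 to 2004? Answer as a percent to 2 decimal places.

Real GDP 2000 = 2508.3/1.000 = 2508.30.
Real GDP 2004 = 3020.2/1.243 = 2429.77.
Change = 2429.77/2508.30 − 1 = -0.0313.

-3.13%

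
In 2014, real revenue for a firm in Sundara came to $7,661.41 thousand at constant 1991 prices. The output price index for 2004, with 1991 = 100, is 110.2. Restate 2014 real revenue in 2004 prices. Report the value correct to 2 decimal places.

$8,442.87 thousand

Real revenue in 2004 prices = Real revenue in 1991 prices × (P_2004/P_1991) = 7661.41 × 1.102 = 8442.87.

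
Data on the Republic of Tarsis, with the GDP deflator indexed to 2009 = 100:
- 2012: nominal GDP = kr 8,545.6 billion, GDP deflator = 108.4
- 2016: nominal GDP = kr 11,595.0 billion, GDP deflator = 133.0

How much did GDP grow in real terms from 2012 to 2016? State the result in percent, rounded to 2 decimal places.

10.59%

Deflate each year: 2012 → 8545.6/1.084 = 7883.39; 2016 → 11595.0/1.330 = 8718.05.
So real GDP changed by 8718.05/7883.39 − 1 = 0.1059, i.e. 10.59%.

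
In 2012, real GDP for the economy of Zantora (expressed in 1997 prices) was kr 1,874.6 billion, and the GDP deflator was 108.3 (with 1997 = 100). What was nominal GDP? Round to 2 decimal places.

Nominal GDP = Real × (GDP deflator/100) = 1874.6 × 1.083 = 2030.19.

kr 2,030.19 billion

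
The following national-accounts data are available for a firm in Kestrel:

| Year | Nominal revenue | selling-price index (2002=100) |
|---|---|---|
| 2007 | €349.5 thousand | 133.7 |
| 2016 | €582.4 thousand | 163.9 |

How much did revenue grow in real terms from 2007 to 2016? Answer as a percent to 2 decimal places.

35.93%

Real revenue 2007 = 349.5 / 1.337 = 261.41.
Real revenue 2016 = 582.4 / 1.639 = 355.34.
Real growth = 355.34 / 261.41 − 1 = 0.3593.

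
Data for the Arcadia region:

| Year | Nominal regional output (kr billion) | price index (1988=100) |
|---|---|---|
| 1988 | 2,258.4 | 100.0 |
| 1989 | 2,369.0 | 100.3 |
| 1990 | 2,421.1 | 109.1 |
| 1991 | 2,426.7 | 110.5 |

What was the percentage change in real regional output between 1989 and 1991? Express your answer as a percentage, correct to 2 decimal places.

Real regional output 1989 = 2369.0/1.003 = 2361.91.
Real regional output 1991 = 2426.7/1.105 = 2196.11.
Change = 2196.11/2361.91 − 1 = -0.0702.

-7.02%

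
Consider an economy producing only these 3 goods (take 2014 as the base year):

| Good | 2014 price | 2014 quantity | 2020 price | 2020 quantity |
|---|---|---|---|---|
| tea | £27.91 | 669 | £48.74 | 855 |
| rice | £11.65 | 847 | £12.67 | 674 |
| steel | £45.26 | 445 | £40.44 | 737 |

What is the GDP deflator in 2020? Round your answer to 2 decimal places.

Nominal GDP 2020 = 48.74·855 + 12.67·674 + 40.44·737 = 80016.56.
Real GDP 2020 (at 2014 prices) = 27.91·855 + 11.65·674 + 45.26·737 = 65071.77.
Deflator = Nominal/Real × 100 = 80016.56/65071.77 × 100 = 122.967.

122.97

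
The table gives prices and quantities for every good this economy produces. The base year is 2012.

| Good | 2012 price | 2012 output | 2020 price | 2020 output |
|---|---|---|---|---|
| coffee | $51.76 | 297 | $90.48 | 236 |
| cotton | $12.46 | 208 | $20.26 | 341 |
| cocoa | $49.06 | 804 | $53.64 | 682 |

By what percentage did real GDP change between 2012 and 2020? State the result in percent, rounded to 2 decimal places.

-13.04%

Real GDP 2012 = Nominal GDP 2012 = 51.76·297 + 12.46·208 + 49.06·804 = 57408.64.
Real GDP 2020 (at 2012 prices) = 51.76·236 + 12.46·341 + 49.06·682 = 49923.14.
Real growth = 49923.14/57408.64 − 1 = -0.1304.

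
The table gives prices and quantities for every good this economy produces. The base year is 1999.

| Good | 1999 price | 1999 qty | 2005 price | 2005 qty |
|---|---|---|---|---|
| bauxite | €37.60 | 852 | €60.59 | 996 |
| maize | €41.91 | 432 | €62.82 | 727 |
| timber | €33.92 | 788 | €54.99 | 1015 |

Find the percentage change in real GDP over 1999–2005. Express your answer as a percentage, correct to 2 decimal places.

33.14%

Real GDP 1999 = Nominal GDP 1999 = 37.60·852 + 41.91·432 + 33.92·788 = 76869.28.
Real GDP 2005 (at 1999 prices) = 37.60·996 + 41.91·727 + 33.92·1015 = 102346.97.
Real growth = 102346.97/76869.28 − 1 = 0.3314.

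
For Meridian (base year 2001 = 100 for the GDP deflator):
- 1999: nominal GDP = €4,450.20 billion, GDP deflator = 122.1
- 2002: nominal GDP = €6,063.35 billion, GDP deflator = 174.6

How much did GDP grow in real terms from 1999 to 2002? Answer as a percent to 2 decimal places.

-4.72%

Real GDP 1999 = 4450.20 / 1.221 = 3644.72.
Real GDP 2002 = 6063.35 / 1.746 = 3472.71.
Real growth = 3472.71 / 3644.72 − 1 = -0.0472.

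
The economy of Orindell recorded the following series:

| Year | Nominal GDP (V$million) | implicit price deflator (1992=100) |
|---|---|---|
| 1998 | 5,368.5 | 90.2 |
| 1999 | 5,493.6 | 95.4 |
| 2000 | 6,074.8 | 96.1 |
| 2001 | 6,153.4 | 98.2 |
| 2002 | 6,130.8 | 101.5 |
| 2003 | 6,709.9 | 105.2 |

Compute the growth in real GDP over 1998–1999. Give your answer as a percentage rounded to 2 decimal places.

Real GDP 1998 = 5368.5/0.902 = 5951.77.
Real GDP 1999 = 5493.6/0.954 = 5758.49.
Change = 5758.49/5951.77 − 1 = -0.0325.

-3.25%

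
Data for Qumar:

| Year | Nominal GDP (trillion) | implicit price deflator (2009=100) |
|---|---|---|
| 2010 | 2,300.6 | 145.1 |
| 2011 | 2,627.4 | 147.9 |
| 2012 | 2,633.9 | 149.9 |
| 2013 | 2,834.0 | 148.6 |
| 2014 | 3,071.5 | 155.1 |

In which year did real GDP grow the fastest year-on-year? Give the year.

2011: real = 2627.4/1.479 = 1776.47; growth vs 2010 (1585.53) = 12.04%.
2012: real = 2633.9/1.499 = 1757.10; growth vs 2011 (1776.47) = -1.09%.
2013: real = 2834.0/1.486 = 1907.13; growth vs 2012 (1757.10) = 8.54%.
2014: real = 3071.5/1.551 = 1980.34; growth vs 2013 (1907.13) = 3.84%.

2011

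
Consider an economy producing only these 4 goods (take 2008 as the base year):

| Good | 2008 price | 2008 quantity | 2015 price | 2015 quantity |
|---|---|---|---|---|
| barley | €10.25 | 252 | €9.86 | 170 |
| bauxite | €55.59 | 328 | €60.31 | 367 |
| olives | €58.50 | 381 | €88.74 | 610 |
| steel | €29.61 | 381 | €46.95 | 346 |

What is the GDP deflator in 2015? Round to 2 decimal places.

Nominal GDP 2015 = 9.86·170 + 60.31·367 + 88.74·610 + 46.95·346 = 94186.07.
Real GDP 2015 (at 2008 prices) = 10.25·170 + 55.59·367 + 58.50·610 + 29.61·346 = 68074.09.
Deflator = Nominal/Real × 100 = 94186.07/68074.09 × 100 = 138.358.

138.36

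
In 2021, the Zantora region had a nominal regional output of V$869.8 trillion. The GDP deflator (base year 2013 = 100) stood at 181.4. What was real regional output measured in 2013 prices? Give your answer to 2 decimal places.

Real regional output = Nominal / (GDP deflator/100) = 869.8 / 1.814 = 479.49.

V$479.49 trillion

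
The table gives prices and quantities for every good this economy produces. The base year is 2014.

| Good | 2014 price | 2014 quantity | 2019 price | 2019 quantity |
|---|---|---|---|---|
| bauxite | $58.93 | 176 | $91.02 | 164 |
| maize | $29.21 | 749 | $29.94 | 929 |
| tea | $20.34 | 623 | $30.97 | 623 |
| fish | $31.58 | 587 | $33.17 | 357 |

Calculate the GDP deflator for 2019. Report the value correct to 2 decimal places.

121.62

Nominal GDP 2019 = 91.02·164 + 29.94·929 + 30.97·623 + 33.17·357 = 73877.54.
Real GDP 2019 (at 2014 prices) = 58.93·164 + 29.21·929 + 20.34·623 + 31.58·357 = 60746.49.
Deflator = Nominal/Real × 100 = 73877.54/60746.49 × 100 = 121.616.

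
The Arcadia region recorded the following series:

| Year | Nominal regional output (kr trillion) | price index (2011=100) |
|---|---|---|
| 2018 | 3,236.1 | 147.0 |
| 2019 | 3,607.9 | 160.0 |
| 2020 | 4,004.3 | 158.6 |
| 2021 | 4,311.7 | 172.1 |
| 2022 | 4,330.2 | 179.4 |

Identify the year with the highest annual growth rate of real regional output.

2019: real = 3607.9/1.600 = 2254.94; growth vs 2018 (2201.43) = 2.43%.
2020: real = 4004.3/1.586 = 2524.78; growth vs 2019 (2254.94) = 11.97%.
2021: real = 4311.7/1.721 = 2505.35; growth vs 2020 (2524.78) = -0.77%.
2022: real = 4330.2/1.794 = 2413.71; growth vs 2021 (2505.35) = -3.66%.

2020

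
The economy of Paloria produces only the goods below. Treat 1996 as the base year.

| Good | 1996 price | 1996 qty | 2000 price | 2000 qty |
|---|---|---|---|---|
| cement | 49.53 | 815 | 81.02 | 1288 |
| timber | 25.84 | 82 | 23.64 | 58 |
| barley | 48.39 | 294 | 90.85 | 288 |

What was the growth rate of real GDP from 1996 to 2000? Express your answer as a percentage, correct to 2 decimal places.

39.70%

Real GDP 1996 = Nominal GDP 1996 = 49.53·815 + 25.84·82 + 48.39·294 = 56712.49.
Real GDP 2000 (at 1996 prices) = 49.53·1288 + 25.84·58 + 48.39·288 = 79229.68.
Real growth = 79229.68/56712.49 − 1 = 0.3970.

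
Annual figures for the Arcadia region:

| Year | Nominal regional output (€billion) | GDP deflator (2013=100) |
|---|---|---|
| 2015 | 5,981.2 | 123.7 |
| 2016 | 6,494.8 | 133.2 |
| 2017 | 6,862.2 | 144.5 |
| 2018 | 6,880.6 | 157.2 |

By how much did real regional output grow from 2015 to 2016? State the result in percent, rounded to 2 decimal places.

0.84%

Real regional output 2015 = 5981.2/1.237 = 4835.25.
Real regional output 2016 = 6494.8/1.332 = 4875.98.
Change = 4875.98/4835.25 − 1 = 0.0084.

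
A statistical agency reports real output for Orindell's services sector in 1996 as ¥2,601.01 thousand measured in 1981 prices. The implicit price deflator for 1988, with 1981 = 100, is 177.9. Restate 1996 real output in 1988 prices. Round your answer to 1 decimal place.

Real output in 1988 prices = Real output in 1981 prices × (P_1988/P_1981) = 2601.01 × 1.779 = 4627.20.

¥4,627.2 thousand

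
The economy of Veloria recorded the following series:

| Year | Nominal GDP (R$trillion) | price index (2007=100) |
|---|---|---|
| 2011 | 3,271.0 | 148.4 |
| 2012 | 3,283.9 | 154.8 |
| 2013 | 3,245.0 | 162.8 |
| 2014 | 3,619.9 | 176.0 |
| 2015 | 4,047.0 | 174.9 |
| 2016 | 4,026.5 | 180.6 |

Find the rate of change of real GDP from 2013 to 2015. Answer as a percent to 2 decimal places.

16.09%

Real GDP 2013 = 3245.0/1.628 = 1993.24.
Real GDP 2015 = 4047.0/1.749 = 2313.89.
Change = 2313.89/1993.24 − 1 = 0.1609.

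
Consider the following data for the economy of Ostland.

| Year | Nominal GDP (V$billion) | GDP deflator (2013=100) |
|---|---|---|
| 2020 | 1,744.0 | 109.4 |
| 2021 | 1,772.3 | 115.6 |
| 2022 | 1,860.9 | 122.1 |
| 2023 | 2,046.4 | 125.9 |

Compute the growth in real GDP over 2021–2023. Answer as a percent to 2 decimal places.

6.02%

Real GDP 2021 = 1772.3/1.156 = 1533.13.
Real GDP 2023 = 2046.4/1.259 = 1625.42.
Change = 1625.42/1533.13 − 1 = 0.0602.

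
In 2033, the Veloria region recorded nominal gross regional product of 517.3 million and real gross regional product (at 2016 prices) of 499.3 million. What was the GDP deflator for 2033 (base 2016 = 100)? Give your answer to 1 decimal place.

GDP deflator = (Nominal / Real) × 100 = 517.3 / 499.3 × 100 = 103.61.

103.6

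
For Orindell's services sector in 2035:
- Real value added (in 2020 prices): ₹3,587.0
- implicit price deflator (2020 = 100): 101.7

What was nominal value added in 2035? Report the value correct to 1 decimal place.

Nominal value added = Real × (implicit price deflator/100) = 3587.0 × 1.017 = 3647.98.

₹3,648.0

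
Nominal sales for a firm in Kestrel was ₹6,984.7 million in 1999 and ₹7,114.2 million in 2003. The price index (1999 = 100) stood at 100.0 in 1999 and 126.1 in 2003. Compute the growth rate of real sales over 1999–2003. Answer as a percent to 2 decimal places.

-19.23%

Deflate each year: 1999 → 6984.7/1.000 = 6984.70; 2003 → 7114.2/1.261 = 5641.71.
So real sales changed by 5641.71/6984.70 − 1 = -0.1923, i.e. -19.23%.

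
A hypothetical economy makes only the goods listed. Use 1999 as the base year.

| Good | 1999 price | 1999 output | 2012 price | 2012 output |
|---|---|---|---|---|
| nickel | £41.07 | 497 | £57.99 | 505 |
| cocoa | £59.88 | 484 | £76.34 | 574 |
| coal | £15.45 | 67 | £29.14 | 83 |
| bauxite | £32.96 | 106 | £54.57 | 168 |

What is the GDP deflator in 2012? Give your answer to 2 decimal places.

136.75

Nominal GDP 2012 = 57.99·505 + 76.34·574 + 29.14·83 + 54.57·168 = 84690.49.
Real GDP 2012 (at 1999 prices) = 41.07·505 + 59.88·574 + 15.45·83 + 32.96·168 = 61931.10.
Deflator = Nominal/Real × 100 = 84690.49/61931.10 × 100 = 136.750.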